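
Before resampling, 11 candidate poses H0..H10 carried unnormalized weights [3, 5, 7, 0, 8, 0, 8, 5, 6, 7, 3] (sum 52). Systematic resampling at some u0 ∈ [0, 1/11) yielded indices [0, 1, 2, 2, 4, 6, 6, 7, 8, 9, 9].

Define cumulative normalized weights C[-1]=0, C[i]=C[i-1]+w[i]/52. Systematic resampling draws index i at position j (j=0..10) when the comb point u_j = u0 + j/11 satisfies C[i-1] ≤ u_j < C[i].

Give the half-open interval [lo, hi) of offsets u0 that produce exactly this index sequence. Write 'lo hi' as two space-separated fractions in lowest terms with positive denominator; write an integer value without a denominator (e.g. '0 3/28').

C = [3/52, 2/13, 15/52, 15/52, 23/52, 23/52, 31/52, 9/13, 21/26, 49/52, 1]
j=0 picked index 0: u0 ∈ [0, 3/52)
j=1 picked index 1: u0 ∈ [-19/572, 9/143)
j=2 picked index 2: u0 ∈ [-4/143, 61/572)
j=3 picked index 2: u0 ∈ [-17/143, 9/572)
j=4 picked index 4: u0 ∈ [-43/572, 45/572)
j=5 picked index 6: u0 ∈ [-7/572, 81/572)
j=6 picked index 6: u0 ∈ [-59/572, 29/572)
j=7 picked index 7: u0 ∈ [-23/572, 8/143)
j=8 picked index 8: u0 ∈ [-5/143, 23/286)
j=9 picked index 9: u0 ∈ [-3/286, 71/572)
j=10 picked index 9: u0 ∈ [-29/286, 19/572)
intersection: [0, 9/572)

0 9/572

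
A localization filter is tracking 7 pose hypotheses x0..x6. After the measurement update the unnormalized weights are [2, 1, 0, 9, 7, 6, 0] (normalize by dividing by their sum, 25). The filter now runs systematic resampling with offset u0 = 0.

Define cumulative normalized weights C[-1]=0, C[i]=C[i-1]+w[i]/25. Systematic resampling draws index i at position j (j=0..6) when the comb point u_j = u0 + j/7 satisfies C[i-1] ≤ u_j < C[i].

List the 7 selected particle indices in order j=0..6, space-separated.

C = [2/25, 3/25, 3/25, 12/25, 19/25, 1, 1]
j=0: u_0=0 ∈ [0, 2/25) → index 0
j=1: u_1=1/7 ∈ [3/25, 12/25) → index 3
j=2: u_2=2/7 ∈ [3/25, 12/25) → index 3
j=3: u_3=3/7 ∈ [3/25, 12/25) → index 3
j=4: u_4=4/7 ∈ [12/25, 19/25) → index 4
j=5: u_5=5/7 ∈ [12/25, 19/25) → index 4
j=6: u_6=6/7 ∈ [19/25, 1) → index 5

0 3 3 3 4 4 5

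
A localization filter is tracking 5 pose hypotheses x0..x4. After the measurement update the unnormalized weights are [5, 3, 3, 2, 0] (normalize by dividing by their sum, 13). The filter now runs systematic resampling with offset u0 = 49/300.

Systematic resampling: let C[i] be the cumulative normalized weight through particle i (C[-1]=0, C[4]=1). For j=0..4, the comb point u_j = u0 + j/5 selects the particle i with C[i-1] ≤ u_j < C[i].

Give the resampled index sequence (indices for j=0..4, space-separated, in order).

C = [5/13, 8/13, 11/13, 1, 1]
j=0: u_0=49/300 ∈ [0, 5/13) → index 0
j=1: u_1=109/300 ∈ [0, 5/13) → index 0
j=2: u_2=169/300 ∈ [5/13, 8/13) → index 1
j=3: u_3=229/300 ∈ [8/13, 11/13) → index 2
j=4: u_4=289/300 ∈ [11/13, 1) → index 3

0 0 1 2 3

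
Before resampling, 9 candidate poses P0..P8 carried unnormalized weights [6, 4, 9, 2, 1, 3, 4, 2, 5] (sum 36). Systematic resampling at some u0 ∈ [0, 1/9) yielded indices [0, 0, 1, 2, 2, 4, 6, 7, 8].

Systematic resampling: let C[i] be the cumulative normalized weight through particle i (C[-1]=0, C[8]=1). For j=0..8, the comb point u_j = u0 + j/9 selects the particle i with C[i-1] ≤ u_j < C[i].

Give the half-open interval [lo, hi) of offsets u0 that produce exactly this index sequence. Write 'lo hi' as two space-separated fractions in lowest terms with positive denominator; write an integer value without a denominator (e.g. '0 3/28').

1/36 1/18

C = [1/6, 5/18, 19/36, 7/12, 11/18, 25/36, 29/36, 31/36, 1]
j=0 picked index 0: u0 ∈ [0, 1/6)
j=1 picked index 0: u0 ∈ [-1/9, 1/18)
j=2 picked index 1: u0 ∈ [-1/18, 1/18)
j=3 picked index 2: u0 ∈ [-1/18, 7/36)
j=4 picked index 2: u0 ∈ [-1/6, 1/12)
j=5 picked index 4: u0 ∈ [1/36, 1/18)
j=6 picked index 6: u0 ∈ [1/36, 5/36)
j=7 picked index 7: u0 ∈ [1/36, 1/12)
j=8 picked index 8: u0 ∈ [-1/36, 1/9)
intersection: [1/36, 1/18)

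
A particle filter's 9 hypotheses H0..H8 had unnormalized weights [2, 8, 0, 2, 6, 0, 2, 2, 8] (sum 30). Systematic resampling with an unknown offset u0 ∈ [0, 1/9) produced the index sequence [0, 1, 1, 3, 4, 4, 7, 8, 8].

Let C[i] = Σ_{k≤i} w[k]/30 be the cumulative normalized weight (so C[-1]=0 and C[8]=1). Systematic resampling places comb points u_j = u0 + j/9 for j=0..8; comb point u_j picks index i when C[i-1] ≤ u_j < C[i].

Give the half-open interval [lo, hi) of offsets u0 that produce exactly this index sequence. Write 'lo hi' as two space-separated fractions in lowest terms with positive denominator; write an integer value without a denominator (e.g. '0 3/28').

0 2/45

C = [1/15, 1/3, 1/3, 2/5, 3/5, 3/5, 2/3, 11/15, 1]
j=0 picked index 0: u0 ∈ [0, 1/15)
j=1 picked index 1: u0 ∈ [-2/45, 2/9)
j=2 picked index 1: u0 ∈ [-7/45, 1/9)
j=3 picked index 3: u0 ∈ [0, 1/15)
j=4 picked index 4: u0 ∈ [-2/45, 7/45)
j=5 picked index 4: u0 ∈ [-7/45, 2/45)
j=6 picked index 7: u0 ∈ [0, 1/15)
j=7 picked index 8: u0 ∈ [-2/45, 2/9)
j=8 picked index 8: u0 ∈ [-7/45, 1/9)
intersection: [0, 2/45)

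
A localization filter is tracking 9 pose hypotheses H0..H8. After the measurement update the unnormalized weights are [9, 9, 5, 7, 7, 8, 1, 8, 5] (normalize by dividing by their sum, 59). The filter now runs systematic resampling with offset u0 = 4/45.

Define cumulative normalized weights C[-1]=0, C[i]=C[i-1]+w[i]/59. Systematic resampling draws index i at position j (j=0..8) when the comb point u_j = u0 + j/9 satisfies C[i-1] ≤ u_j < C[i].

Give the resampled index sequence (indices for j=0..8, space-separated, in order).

C = [9/59, 18/59, 23/59, 30/59, 37/59, 45/59, 46/59, 54/59, 1]
j=0: u_0=4/45 ∈ [0, 9/59) → index 0
j=1: u_1=1/5 ∈ [9/59, 18/59) → index 1
j=2: u_2=14/45 ∈ [18/59, 23/59) → index 2
j=3: u_3=19/45 ∈ [23/59, 30/59) → index 3
j=4: u_4=8/15 ∈ [30/59, 37/59) → index 4
j=5: u_5=29/45 ∈ [37/59, 45/59) → index 5
j=6: u_6=34/45 ∈ [37/59, 45/59) → index 5
j=7: u_7=13/15 ∈ [46/59, 54/59) → index 7
j=8: u_8=44/45 ∈ [54/59, 1) → index 8

0 1 2 3 4 5 5 7 8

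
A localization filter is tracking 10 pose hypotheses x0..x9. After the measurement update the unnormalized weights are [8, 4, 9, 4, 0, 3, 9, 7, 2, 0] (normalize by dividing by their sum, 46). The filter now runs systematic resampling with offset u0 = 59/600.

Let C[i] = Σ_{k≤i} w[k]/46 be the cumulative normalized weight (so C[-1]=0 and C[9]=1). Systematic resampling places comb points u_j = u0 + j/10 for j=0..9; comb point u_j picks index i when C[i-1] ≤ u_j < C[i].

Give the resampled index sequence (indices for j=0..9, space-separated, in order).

0 1 2 2 3 5 6 6 7 8

C = [4/23, 6/23, 21/46, 25/46, 25/46, 14/23, 37/46, 22/23, 1, 1]
j=0: u_0=59/600 ∈ [0, 4/23) → index 0
j=1: u_1=119/600 ∈ [4/23, 6/23) → index 1
j=2: u_2=179/600 ∈ [6/23, 21/46) → index 2
j=3: u_3=239/600 ∈ [6/23, 21/46) → index 2
j=4: u_4=299/600 ∈ [21/46, 25/46) → index 3
j=5: u_5=359/600 ∈ [25/46, 14/23) → index 5
j=6: u_6=419/600 ∈ [14/23, 37/46) → index 6
j=7: u_7=479/600 ∈ [14/23, 37/46) → index 6
j=8: u_8=539/600 ∈ [37/46, 22/23) → index 7
j=9: u_9=599/600 ∈ [22/23, 1) → index 8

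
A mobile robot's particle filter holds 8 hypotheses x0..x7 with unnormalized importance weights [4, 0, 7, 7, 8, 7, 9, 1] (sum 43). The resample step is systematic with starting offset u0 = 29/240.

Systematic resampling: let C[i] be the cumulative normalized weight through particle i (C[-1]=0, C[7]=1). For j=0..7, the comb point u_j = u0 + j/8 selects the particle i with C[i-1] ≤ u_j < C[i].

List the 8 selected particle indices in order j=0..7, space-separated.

C = [4/43, 4/43, 11/43, 18/43, 26/43, 33/43, 42/43, 1]
j=0: u_0=29/240 ∈ [4/43, 11/43) → index 2
j=1: u_1=59/240 ∈ [4/43, 11/43) → index 2
j=2: u_2=89/240 ∈ [11/43, 18/43) → index 3
j=3: u_3=119/240 ∈ [18/43, 26/43) → index 4
j=4: u_4=149/240 ∈ [26/43, 33/43) → index 5
j=5: u_5=179/240 ∈ [26/43, 33/43) → index 5
j=6: u_6=209/240 ∈ [33/43, 42/43) → index 6
j=7: u_7=239/240 ∈ [42/43, 1) → index 7

2 2 3 4 5 5 6 7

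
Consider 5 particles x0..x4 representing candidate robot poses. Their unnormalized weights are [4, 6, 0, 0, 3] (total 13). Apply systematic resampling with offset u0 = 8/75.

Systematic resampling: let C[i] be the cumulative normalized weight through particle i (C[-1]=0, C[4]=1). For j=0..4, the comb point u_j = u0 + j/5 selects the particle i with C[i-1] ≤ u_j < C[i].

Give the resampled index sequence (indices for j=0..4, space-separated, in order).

0 0 1 1 4

C = [4/13, 10/13, 10/13, 10/13, 1]
j=0: u_0=8/75 ∈ [0, 4/13) → index 0
j=1: u_1=23/75 ∈ [0, 4/13) → index 0
j=2: u_2=38/75 ∈ [4/13, 10/13) → index 1
j=3: u_3=53/75 ∈ [4/13, 10/13) → index 1
j=4: u_4=68/75 ∈ [10/13, 1) → index 4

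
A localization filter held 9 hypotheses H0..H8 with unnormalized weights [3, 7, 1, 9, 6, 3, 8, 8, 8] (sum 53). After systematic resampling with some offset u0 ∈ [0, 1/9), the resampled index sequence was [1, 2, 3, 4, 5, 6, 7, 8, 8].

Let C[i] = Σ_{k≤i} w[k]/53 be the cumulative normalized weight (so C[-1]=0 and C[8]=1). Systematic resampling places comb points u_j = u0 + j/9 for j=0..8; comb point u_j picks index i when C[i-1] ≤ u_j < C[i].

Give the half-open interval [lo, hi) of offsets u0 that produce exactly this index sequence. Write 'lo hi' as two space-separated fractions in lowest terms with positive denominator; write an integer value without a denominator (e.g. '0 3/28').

37/477 46/477

C = [3/53, 10/53, 11/53, 20/53, 26/53, 29/53, 37/53, 45/53, 1]
j=0 picked index 1: u0 ∈ [3/53, 10/53)
j=1 picked index 2: u0 ∈ [37/477, 46/477)
j=2 picked index 3: u0 ∈ [-7/477, 74/477)
j=3 picked index 4: u0 ∈ [7/159, 25/159)
j=4 picked index 5: u0 ∈ [22/477, 49/477)
j=5 picked index 6: u0 ∈ [-4/477, 68/477)
j=6 picked index 7: u0 ∈ [5/159, 29/159)
j=7 picked index 8: u0 ∈ [34/477, 2/9)
j=8 picked index 8: u0 ∈ [-19/477, 1/9)
intersection: [37/477, 46/477)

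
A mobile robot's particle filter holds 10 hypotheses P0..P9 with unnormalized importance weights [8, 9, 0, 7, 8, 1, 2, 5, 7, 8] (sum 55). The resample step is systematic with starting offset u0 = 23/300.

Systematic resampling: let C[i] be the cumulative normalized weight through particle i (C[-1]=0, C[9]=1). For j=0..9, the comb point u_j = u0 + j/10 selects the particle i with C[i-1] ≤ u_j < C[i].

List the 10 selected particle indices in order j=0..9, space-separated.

C = [8/55, 17/55, 17/55, 24/55, 32/55, 3/5, 7/11, 8/11, 47/55, 1]
j=0: u_0=23/300 ∈ [0, 8/55) → index 0
j=1: u_1=53/300 ∈ [8/55, 17/55) → index 1
j=2: u_2=83/300 ∈ [8/55, 17/55) → index 1
j=3: u_3=113/300 ∈ [17/55, 24/55) → index 3
j=4: u_4=143/300 ∈ [24/55, 32/55) → index 4
j=5: u_5=173/300 ∈ [24/55, 32/55) → index 4
j=6: u_6=203/300 ∈ [7/11, 8/11) → index 7
j=7: u_7=233/300 ∈ [8/11, 47/55) → index 8
j=8: u_8=263/300 ∈ [47/55, 1) → index 9
j=9: u_9=293/300 ∈ [47/55, 1) → index 9

0 1 1 3 4 4 7 8 9 9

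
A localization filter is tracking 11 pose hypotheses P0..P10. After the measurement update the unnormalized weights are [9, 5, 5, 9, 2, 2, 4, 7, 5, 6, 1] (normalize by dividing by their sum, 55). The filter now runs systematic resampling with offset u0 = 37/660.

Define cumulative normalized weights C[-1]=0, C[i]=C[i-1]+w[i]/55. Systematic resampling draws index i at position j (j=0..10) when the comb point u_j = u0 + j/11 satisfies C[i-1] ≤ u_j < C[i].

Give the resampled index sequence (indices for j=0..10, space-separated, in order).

0 0 1 2 3 4 6 7 8 9 9

C = [9/55, 14/55, 19/55, 28/55, 6/11, 32/55, 36/55, 43/55, 48/55, 54/55, 1]
j=0: u_0=37/660 ∈ [0, 9/55) → index 0
j=1: u_1=97/660 ∈ [0, 9/55) → index 0
j=2: u_2=157/660 ∈ [9/55, 14/55) → index 1
j=3: u_3=217/660 ∈ [14/55, 19/55) → index 2
j=4: u_4=277/660 ∈ [19/55, 28/55) → index 3
j=5: u_5=337/660 ∈ [28/55, 6/11) → index 4
j=6: u_6=397/660 ∈ [32/55, 36/55) → index 6
j=7: u_7=457/660 ∈ [36/55, 43/55) → index 7
j=8: u_8=47/60 ∈ [43/55, 48/55) → index 8
j=9: u_9=577/660 ∈ [48/55, 54/55) → index 9
j=10: u_10=637/660 ∈ [48/55, 54/55) → index 9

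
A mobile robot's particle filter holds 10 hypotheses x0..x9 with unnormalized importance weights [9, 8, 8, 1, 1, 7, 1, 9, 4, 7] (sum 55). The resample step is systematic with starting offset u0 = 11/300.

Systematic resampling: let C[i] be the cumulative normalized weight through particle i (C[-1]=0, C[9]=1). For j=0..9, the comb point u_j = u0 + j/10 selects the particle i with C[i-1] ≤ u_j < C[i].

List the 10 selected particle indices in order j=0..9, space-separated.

C = [9/55, 17/55, 5/11, 26/55, 27/55, 34/55, 7/11, 4/5, 48/55, 1]
j=0: u_0=11/300 ∈ [0, 9/55) → index 0
j=1: u_1=41/300 ∈ [0, 9/55) → index 0
j=2: u_2=71/300 ∈ [9/55, 17/55) → index 1
j=3: u_3=101/300 ∈ [17/55, 5/11) → index 2
j=4: u_4=131/300 ∈ [17/55, 5/11) → index 2
j=5: u_5=161/300 ∈ [27/55, 34/55) → index 5
j=6: u_6=191/300 ∈ [7/11, 4/5) → index 7
j=7: u_7=221/300 ∈ [7/11, 4/5) → index 7
j=8: u_8=251/300 ∈ [4/5, 48/55) → index 8
j=9: u_9=281/300 ∈ [48/55, 1) → index 9

0 0 1 2 2 5 7 7 8 9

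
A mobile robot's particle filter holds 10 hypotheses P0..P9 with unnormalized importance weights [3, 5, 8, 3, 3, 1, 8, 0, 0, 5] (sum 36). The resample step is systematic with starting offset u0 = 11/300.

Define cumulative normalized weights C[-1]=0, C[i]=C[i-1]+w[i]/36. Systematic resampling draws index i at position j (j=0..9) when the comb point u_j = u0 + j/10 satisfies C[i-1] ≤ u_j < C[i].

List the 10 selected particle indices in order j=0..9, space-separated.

0 1 2 2 2 4 5 6 6 9

C = [1/12, 2/9, 4/9, 19/36, 11/18, 23/36, 31/36, 31/36, 31/36, 1]
j=0: u_0=11/300 ∈ [0, 1/12) → index 0
j=1: u_1=41/300 ∈ [1/12, 2/9) → index 1
j=2: u_2=71/300 ∈ [2/9, 4/9) → index 2
j=3: u_3=101/300 ∈ [2/9, 4/9) → index 2
j=4: u_4=131/300 ∈ [2/9, 4/9) → index 2
j=5: u_5=161/300 ∈ [19/36, 11/18) → index 4
j=6: u_6=191/300 ∈ [11/18, 23/36) → index 5
j=7: u_7=221/300 ∈ [23/36, 31/36) → index 6
j=8: u_8=251/300 ∈ [23/36, 31/36) → index 6
j=9: u_9=281/300 ∈ [31/36, 1) → index 9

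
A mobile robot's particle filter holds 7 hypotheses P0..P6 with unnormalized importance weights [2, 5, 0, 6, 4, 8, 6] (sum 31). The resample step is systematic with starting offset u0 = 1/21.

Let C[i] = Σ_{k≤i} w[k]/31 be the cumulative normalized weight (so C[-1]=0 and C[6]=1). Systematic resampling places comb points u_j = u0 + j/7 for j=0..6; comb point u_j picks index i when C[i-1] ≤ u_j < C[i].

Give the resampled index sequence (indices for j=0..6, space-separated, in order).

C = [2/31, 7/31, 7/31, 13/31, 17/31, 25/31, 1]
j=0: u_0=1/21 ∈ [0, 2/31) → index 0
j=1: u_1=4/21 ∈ [2/31, 7/31) → index 1
j=2: u_2=1/3 ∈ [7/31, 13/31) → index 3
j=3: u_3=10/21 ∈ [13/31, 17/31) → index 4
j=4: u_4=13/21 ∈ [17/31, 25/31) → index 5
j=5: u_5=16/21 ∈ [17/31, 25/31) → index 5
j=6: u_6=19/21 ∈ [25/31, 1) → index 6

0 1 3 4 5 5 6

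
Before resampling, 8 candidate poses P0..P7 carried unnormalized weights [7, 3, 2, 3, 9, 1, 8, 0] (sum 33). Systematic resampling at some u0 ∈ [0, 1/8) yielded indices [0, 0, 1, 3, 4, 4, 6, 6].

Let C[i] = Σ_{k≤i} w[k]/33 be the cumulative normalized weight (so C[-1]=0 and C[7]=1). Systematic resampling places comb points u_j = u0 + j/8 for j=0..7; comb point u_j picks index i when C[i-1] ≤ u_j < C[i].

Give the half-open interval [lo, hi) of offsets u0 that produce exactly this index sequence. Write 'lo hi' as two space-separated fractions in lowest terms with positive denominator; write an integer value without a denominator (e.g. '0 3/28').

C = [7/33, 10/33, 4/11, 5/11, 8/11, 25/33, 1, 1]
j=0 picked index 0: u0 ∈ [0, 7/33)
j=1 picked index 0: u0 ∈ [-1/8, 23/264)
j=2 picked index 1: u0 ∈ [-5/132, 7/132)
j=3 picked index 3: u0 ∈ [-1/88, 7/88)
j=4 picked index 4: u0 ∈ [-1/22, 5/22)
j=5 picked index 4: u0 ∈ [-15/88, 9/88)
j=6 picked index 6: u0 ∈ [1/132, 1/4)
j=7 picked index 6: u0 ∈ [-31/264, 1/8)
intersection: [1/132, 7/132)

1/132 7/132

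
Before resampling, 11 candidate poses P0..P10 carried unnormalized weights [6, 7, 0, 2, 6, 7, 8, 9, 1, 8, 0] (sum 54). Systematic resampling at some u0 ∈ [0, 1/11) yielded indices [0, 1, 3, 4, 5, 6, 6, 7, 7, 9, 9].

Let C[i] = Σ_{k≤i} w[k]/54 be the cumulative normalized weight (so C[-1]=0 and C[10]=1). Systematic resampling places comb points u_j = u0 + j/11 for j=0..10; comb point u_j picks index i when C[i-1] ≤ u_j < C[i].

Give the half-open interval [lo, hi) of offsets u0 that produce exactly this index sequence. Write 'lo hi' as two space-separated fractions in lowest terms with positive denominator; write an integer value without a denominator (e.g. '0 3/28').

19/297 1/11

C = [1/9, 13/54, 13/54, 5/18, 7/18, 14/27, 2/3, 5/6, 23/27, 1, 1]
j=0 picked index 0: u0 ∈ [0, 1/9)
j=1 picked index 1: u0 ∈ [2/99, 89/594)
j=2 picked index 3: u0 ∈ [35/594, 19/198)
j=3 picked index 4: u0 ∈ [1/198, 23/198)
j=4 picked index 5: u0 ∈ [5/198, 46/297)
j=5 picked index 6: u0 ∈ [19/297, 7/33)
j=6 picked index 6: u0 ∈ [-8/297, 4/33)
j=7 picked index 7: u0 ∈ [1/33, 13/66)
j=8 picked index 7: u0 ∈ [-2/33, 7/66)
j=9 picked index 9: u0 ∈ [10/297, 2/11)
j=10 picked index 9: u0 ∈ [-17/297, 1/11)
intersection: [19/297, 1/11)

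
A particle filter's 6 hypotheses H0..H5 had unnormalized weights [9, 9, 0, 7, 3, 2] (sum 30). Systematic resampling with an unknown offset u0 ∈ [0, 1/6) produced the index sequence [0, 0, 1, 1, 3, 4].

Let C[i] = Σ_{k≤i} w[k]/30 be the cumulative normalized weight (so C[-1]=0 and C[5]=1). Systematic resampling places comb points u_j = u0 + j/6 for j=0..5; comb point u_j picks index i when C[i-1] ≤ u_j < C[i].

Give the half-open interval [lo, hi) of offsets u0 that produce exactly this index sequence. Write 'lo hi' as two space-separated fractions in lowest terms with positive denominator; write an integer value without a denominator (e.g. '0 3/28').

0 1/10

C = [3/10, 3/5, 3/5, 5/6, 14/15, 1]
j=0 picked index 0: u0 ∈ [0, 3/10)
j=1 picked index 0: u0 ∈ [-1/6, 2/15)
j=2 picked index 1: u0 ∈ [-1/30, 4/15)
j=3 picked index 1: u0 ∈ [-1/5, 1/10)
j=4 picked index 3: u0 ∈ [-1/15, 1/6)
j=5 picked index 4: u0 ∈ [0, 1/10)
intersection: [0, 1/10)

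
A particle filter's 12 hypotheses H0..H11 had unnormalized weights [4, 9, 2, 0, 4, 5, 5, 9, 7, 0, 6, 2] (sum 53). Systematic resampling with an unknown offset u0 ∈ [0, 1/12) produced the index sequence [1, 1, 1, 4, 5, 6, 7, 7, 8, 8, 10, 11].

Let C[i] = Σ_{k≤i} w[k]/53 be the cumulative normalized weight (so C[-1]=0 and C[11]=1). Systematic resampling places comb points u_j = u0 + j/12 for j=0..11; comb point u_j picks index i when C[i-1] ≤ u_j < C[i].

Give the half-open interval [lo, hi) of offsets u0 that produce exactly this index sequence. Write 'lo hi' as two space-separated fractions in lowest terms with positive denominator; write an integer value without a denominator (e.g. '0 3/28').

4/53 25/318

C = [4/53, 13/53, 15/53, 15/53, 19/53, 24/53, 29/53, 38/53, 45/53, 45/53, 51/53, 1]
j=0 picked index 1: u0 ∈ [4/53, 13/53)
j=1 picked index 1: u0 ∈ [-5/636, 103/636)
j=2 picked index 1: u0 ∈ [-29/318, 25/318)
j=3 picked index 4: u0 ∈ [7/212, 23/212)
j=4 picked index 5: u0 ∈ [4/159, 19/159)
j=5 picked index 6: u0 ∈ [23/636, 83/636)
j=6 picked index 7: u0 ∈ [5/106, 23/106)
j=7 picked index 7: u0 ∈ [-23/636, 85/636)
j=8 picked index 8: u0 ∈ [8/159, 29/159)
j=9 picked index 8: u0 ∈ [-7/212, 21/212)
j=10 picked index 10: u0 ∈ [5/318, 41/318)
j=11 picked index 11: u0 ∈ [29/636, 1/12)
intersection: [4/53, 25/318)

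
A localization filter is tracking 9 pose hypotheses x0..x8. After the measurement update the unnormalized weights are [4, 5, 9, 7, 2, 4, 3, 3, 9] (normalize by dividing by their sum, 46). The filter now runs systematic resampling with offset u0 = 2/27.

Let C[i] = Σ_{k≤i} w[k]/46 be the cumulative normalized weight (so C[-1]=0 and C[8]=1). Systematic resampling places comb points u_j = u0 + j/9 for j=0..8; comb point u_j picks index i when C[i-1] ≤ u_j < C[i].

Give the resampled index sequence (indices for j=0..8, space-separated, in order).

0 1 2 3 3 5 7 8 8

C = [2/23, 9/46, 9/23, 25/46, 27/46, 31/46, 17/23, 37/46, 1]
j=0: u_0=2/27 ∈ [0, 2/23) → index 0
j=1: u_1=5/27 ∈ [2/23, 9/46) → index 1
j=2: u_2=8/27 ∈ [9/46, 9/23) → index 2
j=3: u_3=11/27 ∈ [9/23, 25/46) → index 3
j=4: u_4=14/27 ∈ [9/23, 25/46) → index 3
j=5: u_5=17/27 ∈ [27/46, 31/46) → index 5
j=6: u_6=20/27 ∈ [17/23, 37/46) → index 7
j=7: u_7=23/27 ∈ [37/46, 1) → index 8
j=8: u_8=26/27 ∈ [37/46, 1) → index 8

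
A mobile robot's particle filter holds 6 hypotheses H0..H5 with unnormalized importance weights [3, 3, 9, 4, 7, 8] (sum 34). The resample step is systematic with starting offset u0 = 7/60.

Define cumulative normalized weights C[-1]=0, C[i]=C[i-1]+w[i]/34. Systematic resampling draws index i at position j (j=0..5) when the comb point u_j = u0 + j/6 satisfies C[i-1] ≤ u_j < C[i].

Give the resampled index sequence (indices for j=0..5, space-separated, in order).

C = [3/34, 3/17, 15/34, 19/34, 13/17, 1]
j=0: u_0=7/60 ∈ [3/34, 3/17) → index 1
j=1: u_1=17/60 ∈ [3/17, 15/34) → index 2
j=2: u_2=9/20 ∈ [15/34, 19/34) → index 3
j=3: u_3=37/60 ∈ [19/34, 13/17) → index 4
j=4: u_4=47/60 ∈ [13/17, 1) → index 5
j=5: u_5=19/20 ∈ [13/17, 1) → index 5

1 2 3 4 5 5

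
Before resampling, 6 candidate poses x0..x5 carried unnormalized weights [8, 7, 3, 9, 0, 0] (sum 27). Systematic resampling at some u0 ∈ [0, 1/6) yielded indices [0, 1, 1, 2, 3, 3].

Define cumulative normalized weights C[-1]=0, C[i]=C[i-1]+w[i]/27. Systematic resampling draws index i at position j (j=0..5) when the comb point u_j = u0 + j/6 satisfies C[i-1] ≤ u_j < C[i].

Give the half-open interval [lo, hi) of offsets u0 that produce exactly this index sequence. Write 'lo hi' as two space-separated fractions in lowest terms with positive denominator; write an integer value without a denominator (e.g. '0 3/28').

7/54 1/6

C = [8/27, 5/9, 2/3, 1, 1, 1]
j=0 picked index 0: u0 ∈ [0, 8/27)
j=1 picked index 1: u0 ∈ [7/54, 7/18)
j=2 picked index 1: u0 ∈ [-1/27, 2/9)
j=3 picked index 2: u0 ∈ [1/18, 1/6)
j=4 picked index 3: u0 ∈ [0, 1/3)
j=5 picked index 3: u0 ∈ [-1/6, 1/6)
intersection: [7/54, 1/6)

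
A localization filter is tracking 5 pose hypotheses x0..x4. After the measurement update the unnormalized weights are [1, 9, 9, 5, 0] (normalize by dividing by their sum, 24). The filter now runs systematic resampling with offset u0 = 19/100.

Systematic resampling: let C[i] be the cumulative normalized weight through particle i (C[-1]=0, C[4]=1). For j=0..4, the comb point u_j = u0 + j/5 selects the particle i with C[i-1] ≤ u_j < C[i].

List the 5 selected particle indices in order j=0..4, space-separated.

1 1 2 2 3

C = [1/24, 5/12, 19/24, 1, 1]
j=0: u_0=19/100 ∈ [1/24, 5/12) → index 1
j=1: u_1=39/100 ∈ [1/24, 5/12) → index 1
j=2: u_2=59/100 ∈ [5/12, 19/24) → index 2
j=3: u_3=79/100 ∈ [5/12, 19/24) → index 2
j=4: u_4=99/100 ∈ [19/24, 1) → index 3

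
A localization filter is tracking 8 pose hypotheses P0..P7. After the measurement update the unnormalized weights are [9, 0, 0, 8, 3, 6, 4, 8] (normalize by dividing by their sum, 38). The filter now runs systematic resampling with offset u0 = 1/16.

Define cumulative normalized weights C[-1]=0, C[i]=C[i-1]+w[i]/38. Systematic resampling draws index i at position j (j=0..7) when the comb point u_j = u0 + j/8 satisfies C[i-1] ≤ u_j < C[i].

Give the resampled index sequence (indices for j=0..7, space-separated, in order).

C = [9/38, 9/38, 9/38, 17/38, 10/19, 13/19, 15/19, 1]
j=0: u_0=1/16 ∈ [0, 9/38) → index 0
j=1: u_1=3/16 ∈ [0, 9/38) → index 0
j=2: u_2=5/16 ∈ [9/38, 17/38) → index 3
j=3: u_3=7/16 ∈ [9/38, 17/38) → index 3
j=4: u_4=9/16 ∈ [10/19, 13/19) → index 5
j=5: u_5=11/16 ∈ [13/19, 15/19) → index 6
j=6: u_6=13/16 ∈ [15/19, 1) → index 7
j=7: u_7=15/16 ∈ [15/19, 1) → index 7

0 0 3 3 5 6 7 7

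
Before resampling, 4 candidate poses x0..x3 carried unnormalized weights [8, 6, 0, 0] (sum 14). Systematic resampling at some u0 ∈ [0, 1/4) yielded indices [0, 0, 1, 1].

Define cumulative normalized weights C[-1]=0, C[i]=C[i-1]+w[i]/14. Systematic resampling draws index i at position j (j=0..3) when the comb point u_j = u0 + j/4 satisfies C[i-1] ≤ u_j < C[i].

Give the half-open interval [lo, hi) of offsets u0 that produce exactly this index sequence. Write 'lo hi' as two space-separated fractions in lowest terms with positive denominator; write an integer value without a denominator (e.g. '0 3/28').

1/14 1/4

C = [4/7, 1, 1, 1]
j=0 picked index 0: u0 ∈ [0, 4/7)
j=1 picked index 0: u0 ∈ [-1/4, 9/28)
j=2 picked index 1: u0 ∈ [1/14, 1/2)
j=3 picked index 1: u0 ∈ [-5/28, 1/4)
intersection: [1/14, 1/4)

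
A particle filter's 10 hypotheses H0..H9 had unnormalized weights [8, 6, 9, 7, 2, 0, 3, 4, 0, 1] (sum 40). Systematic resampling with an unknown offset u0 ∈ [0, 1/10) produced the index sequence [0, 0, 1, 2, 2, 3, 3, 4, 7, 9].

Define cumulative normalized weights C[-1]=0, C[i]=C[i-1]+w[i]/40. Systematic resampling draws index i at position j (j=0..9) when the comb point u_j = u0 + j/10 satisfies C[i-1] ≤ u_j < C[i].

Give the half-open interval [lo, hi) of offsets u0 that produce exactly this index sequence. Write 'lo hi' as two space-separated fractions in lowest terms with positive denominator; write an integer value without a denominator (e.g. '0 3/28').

3/40 1/10

C = [1/5, 7/20, 23/40, 3/4, 4/5, 4/5, 7/8, 39/40, 39/40, 1]
j=0 picked index 0: u0 ∈ [0, 1/5)
j=1 picked index 0: u0 ∈ [-1/10, 1/10)
j=2 picked index 1: u0 ∈ [0, 3/20)
j=3 picked index 2: u0 ∈ [1/20, 11/40)
j=4 picked index 2: u0 ∈ [-1/20, 7/40)
j=5 picked index 3: u0 ∈ [3/40, 1/4)
j=6 picked index 3: u0 ∈ [-1/40, 3/20)
j=7 picked index 4: u0 ∈ [1/20, 1/10)
j=8 picked index 7: u0 ∈ [3/40, 7/40)
j=9 picked index 9: u0 ∈ [3/40, 1/10)
intersection: [3/40, 1/10)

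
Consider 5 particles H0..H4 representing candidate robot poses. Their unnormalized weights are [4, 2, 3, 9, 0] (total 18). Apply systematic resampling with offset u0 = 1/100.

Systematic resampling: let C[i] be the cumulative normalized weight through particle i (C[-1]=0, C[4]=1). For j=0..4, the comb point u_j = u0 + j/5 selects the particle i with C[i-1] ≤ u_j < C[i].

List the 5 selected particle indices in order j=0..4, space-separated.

0 0 2 3 3

C = [2/9, 1/3, 1/2, 1, 1]
j=0: u_0=1/100 ∈ [0, 2/9) → index 0
j=1: u_1=21/100 ∈ [0, 2/9) → index 0
j=2: u_2=41/100 ∈ [1/3, 1/2) → index 2
j=3: u_3=61/100 ∈ [1/2, 1) → index 3
j=4: u_4=81/100 ∈ [1/2, 1) → index 3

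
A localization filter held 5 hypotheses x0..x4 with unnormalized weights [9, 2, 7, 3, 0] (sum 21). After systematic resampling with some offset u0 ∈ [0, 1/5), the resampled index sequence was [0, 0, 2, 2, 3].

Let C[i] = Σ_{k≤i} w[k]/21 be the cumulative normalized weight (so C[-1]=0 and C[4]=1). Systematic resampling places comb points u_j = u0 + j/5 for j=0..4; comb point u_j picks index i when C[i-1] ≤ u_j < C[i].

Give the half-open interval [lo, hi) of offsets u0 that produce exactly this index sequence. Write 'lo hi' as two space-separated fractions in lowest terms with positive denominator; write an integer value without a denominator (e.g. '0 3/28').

C = [3/7, 11/21, 6/7, 1, 1]
j=0 picked index 0: u0 ∈ [0, 3/7)
j=1 picked index 0: u0 ∈ [-1/5, 8/35)
j=2 picked index 2: u0 ∈ [13/105, 16/35)
j=3 picked index 2: u0 ∈ [-8/105, 9/35)
j=4 picked index 3: u0 ∈ [2/35, 1/5)
intersection: [13/105, 1/5)

13/105 1/5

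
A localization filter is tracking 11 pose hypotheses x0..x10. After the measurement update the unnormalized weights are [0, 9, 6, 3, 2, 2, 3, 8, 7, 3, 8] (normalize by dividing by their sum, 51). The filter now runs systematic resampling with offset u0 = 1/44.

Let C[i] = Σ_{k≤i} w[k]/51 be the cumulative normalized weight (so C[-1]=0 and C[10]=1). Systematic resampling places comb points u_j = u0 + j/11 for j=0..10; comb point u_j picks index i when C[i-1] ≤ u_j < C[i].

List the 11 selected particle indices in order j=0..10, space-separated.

C = [0, 3/17, 5/17, 6/17, 20/51, 22/51, 25/51, 11/17, 40/51, 43/51, 1]
j=0: u_0=1/44 ∈ [0, 3/17) → index 1
j=1: u_1=5/44 ∈ [0, 3/17) → index 1
j=2: u_2=9/44 ∈ [3/17, 5/17) → index 2
j=3: u_3=13/44 ∈ [5/17, 6/17) → index 3
j=4: u_4=17/44 ∈ [6/17, 20/51) → index 4
j=5: u_5=21/44 ∈ [22/51, 25/51) → index 6
j=6: u_6=25/44 ∈ [25/51, 11/17) → index 7
j=7: u_7=29/44 ∈ [11/17, 40/51) → index 8
j=8: u_8=3/4 ∈ [11/17, 40/51) → index 8
j=9: u_9=37/44 ∈ [40/51, 43/51) → index 9
j=10: u_10=41/44 ∈ [43/51, 1) → index 10

1 1 2 3 4 6 7 8 8 9 10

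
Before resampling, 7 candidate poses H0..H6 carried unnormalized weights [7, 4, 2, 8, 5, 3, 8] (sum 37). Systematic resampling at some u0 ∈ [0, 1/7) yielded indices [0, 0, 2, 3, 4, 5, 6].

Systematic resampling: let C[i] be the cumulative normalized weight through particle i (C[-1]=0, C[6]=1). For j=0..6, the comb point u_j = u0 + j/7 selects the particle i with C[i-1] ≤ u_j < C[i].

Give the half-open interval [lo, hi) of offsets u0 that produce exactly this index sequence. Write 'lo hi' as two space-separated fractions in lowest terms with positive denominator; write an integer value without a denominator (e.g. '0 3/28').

3/259 12/259

C = [7/37, 11/37, 13/37, 21/37, 26/37, 29/37, 1]
j=0 picked index 0: u0 ∈ [0, 7/37)
j=1 picked index 0: u0 ∈ [-1/7, 12/259)
j=2 picked index 2: u0 ∈ [3/259, 17/259)
j=3 picked index 3: u0 ∈ [-20/259, 36/259)
j=4 picked index 4: u0 ∈ [-1/259, 34/259)
j=5 picked index 5: u0 ∈ [-3/259, 18/259)
j=6 picked index 6: u0 ∈ [-19/259, 1/7)
intersection: [3/259, 12/259)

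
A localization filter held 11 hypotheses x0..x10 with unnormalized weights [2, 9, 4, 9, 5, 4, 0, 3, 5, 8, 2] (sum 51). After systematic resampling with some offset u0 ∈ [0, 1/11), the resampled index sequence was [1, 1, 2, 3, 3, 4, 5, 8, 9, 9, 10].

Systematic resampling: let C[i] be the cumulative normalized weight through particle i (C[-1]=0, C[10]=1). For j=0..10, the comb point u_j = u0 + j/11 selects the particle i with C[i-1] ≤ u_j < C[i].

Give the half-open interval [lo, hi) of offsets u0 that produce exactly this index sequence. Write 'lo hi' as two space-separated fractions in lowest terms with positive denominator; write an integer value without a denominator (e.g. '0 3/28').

43/561 1/11

C = [2/51, 11/51, 5/17, 8/17, 29/51, 11/17, 11/17, 12/17, 41/51, 49/51, 1]
j=0 picked index 1: u0 ∈ [2/51, 11/51)
j=1 picked index 1: u0 ∈ [-29/561, 70/561)
j=2 picked index 2: u0 ∈ [19/561, 21/187)
j=3 picked index 3: u0 ∈ [4/187, 37/187)
j=4 picked index 3: u0 ∈ [-13/187, 20/187)
j=5 picked index 4: u0 ∈ [3/187, 64/561)
j=6 picked index 5: u0 ∈ [13/561, 19/187)
j=7 picked index 8: u0 ∈ [13/187, 94/561)
j=8 picked index 9: u0 ∈ [43/561, 131/561)
j=9 picked index 9: u0 ∈ [-8/561, 80/561)
j=10 picked index 10: u0 ∈ [29/561, 1/11)
intersection: [43/561, 1/11)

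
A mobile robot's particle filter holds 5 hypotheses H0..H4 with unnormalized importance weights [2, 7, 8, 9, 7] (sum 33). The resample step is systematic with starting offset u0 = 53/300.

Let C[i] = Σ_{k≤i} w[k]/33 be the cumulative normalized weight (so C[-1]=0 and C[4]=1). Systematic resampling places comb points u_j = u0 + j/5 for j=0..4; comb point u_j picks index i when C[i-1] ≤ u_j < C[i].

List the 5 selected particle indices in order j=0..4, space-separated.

1 2 3 3 4

C = [2/33, 3/11, 17/33, 26/33, 1]
j=0: u_0=53/300 ∈ [2/33, 3/11) → index 1
j=1: u_1=113/300 ∈ [3/11, 17/33) → index 2
j=2: u_2=173/300 ∈ [17/33, 26/33) → index 3
j=3: u_3=233/300 ∈ [17/33, 26/33) → index 3
j=4: u_4=293/300 ∈ [26/33, 1) → index 4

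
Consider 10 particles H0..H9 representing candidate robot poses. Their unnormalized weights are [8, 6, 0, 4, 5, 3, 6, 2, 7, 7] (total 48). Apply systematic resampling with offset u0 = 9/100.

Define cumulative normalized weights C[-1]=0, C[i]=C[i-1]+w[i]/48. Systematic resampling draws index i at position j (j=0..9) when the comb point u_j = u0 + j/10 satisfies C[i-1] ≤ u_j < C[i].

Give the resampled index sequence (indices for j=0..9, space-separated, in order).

0 1 1 4 5 6 7 8 9 9

C = [1/6, 7/24, 7/24, 3/8, 23/48, 13/24, 2/3, 17/24, 41/48, 1]
j=0: u_0=9/100 ∈ [0, 1/6) → index 0
j=1: u_1=19/100 ∈ [1/6, 7/24) → index 1
j=2: u_2=29/100 ∈ [1/6, 7/24) → index 1
j=3: u_3=39/100 ∈ [3/8, 23/48) → index 4
j=4: u_4=49/100 ∈ [23/48, 13/24) → index 5
j=5: u_5=59/100 ∈ [13/24, 2/3) → index 6
j=6: u_6=69/100 ∈ [2/3, 17/24) → index 7
j=7: u_7=79/100 ∈ [17/24, 41/48) → index 8
j=8: u_8=89/100 ∈ [41/48, 1) → index 9
j=9: u_9=99/100 ∈ [41/48, 1) → index 9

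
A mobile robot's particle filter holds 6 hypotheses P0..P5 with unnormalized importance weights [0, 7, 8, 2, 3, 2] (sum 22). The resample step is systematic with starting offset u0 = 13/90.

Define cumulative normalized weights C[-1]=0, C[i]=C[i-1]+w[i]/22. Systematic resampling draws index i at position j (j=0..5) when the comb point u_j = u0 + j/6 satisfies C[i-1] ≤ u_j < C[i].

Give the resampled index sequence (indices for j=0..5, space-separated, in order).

1 1 2 2 4 5

C = [0, 7/22, 15/22, 17/22, 10/11, 1]
j=0: u_0=13/90 ∈ [0, 7/22) → index 1
j=1: u_1=14/45 ∈ [0, 7/22) → index 1
j=2: u_2=43/90 ∈ [7/22, 15/22) → index 2
j=3: u_3=29/45 ∈ [7/22, 15/22) → index 2
j=4: u_4=73/90 ∈ [17/22, 10/11) → index 4
j=5: u_5=44/45 ∈ [10/11, 1) → index 5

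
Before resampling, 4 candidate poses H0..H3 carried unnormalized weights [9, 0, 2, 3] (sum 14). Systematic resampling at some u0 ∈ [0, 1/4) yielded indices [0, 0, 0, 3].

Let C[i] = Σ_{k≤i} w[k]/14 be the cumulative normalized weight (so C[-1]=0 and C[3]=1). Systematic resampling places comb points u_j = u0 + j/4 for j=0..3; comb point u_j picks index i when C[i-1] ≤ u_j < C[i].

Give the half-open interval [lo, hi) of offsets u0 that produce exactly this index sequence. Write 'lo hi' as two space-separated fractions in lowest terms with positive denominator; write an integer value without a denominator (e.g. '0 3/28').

C = [9/14, 9/14, 11/14, 1]
j=0 picked index 0: u0 ∈ [0, 9/14)
j=1 picked index 0: u0 ∈ [-1/4, 11/28)
j=2 picked index 0: u0 ∈ [-1/2, 1/7)
j=3 picked index 3: u0 ∈ [1/28, 1/4)
intersection: [1/28, 1/7)

1/28 1/7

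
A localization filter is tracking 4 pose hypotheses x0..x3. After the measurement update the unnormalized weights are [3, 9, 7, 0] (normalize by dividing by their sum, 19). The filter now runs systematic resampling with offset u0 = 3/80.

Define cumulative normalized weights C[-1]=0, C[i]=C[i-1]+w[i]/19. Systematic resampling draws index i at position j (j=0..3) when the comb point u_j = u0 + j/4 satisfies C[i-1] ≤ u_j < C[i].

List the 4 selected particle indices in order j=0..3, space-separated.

C = [3/19, 12/19, 1, 1]
j=0: u_0=3/80 ∈ [0, 3/19) → index 0
j=1: u_1=23/80 ∈ [3/19, 12/19) → index 1
j=2: u_2=43/80 ∈ [3/19, 12/19) → index 1
j=3: u_3=63/80 ∈ [12/19, 1) → index 2

0 1 1 2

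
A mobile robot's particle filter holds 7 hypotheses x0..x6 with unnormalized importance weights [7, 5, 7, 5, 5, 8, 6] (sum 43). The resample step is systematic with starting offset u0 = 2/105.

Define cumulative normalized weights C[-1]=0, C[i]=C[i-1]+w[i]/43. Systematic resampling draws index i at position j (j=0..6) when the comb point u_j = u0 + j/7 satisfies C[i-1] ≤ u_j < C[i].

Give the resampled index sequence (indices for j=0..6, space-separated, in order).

0 0 2 3 4 5 6

C = [7/43, 12/43, 19/43, 24/43, 29/43, 37/43, 1]
j=0: u_0=2/105 ∈ [0, 7/43) → index 0
j=1: u_1=17/105 ∈ [0, 7/43) → index 0
j=2: u_2=32/105 ∈ [12/43, 19/43) → index 2
j=3: u_3=47/105 ∈ [19/43, 24/43) → index 3
j=4: u_4=62/105 ∈ [24/43, 29/43) → index 4
j=5: u_5=11/15 ∈ [29/43, 37/43) → index 5
j=6: u_6=92/105 ∈ [37/43, 1) → index 6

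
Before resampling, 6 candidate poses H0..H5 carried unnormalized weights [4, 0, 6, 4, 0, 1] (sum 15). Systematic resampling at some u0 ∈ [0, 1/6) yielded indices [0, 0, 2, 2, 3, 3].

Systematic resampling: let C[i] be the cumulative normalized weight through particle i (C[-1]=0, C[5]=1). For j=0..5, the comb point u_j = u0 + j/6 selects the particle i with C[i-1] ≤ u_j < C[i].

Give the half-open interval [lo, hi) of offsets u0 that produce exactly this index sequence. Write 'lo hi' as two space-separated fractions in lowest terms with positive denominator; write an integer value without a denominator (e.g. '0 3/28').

C = [4/15, 4/15, 2/3, 14/15, 14/15, 1]
j=0 picked index 0: u0 ∈ [0, 4/15)
j=1 picked index 0: u0 ∈ [-1/6, 1/10)
j=2 picked index 2: u0 ∈ [-1/15, 1/3)
j=3 picked index 2: u0 ∈ [-7/30, 1/6)
j=4 picked index 3: u0 ∈ [0, 4/15)
j=5 picked index 3: u0 ∈ [-1/6, 1/10)
intersection: [0, 1/10)

0 1/10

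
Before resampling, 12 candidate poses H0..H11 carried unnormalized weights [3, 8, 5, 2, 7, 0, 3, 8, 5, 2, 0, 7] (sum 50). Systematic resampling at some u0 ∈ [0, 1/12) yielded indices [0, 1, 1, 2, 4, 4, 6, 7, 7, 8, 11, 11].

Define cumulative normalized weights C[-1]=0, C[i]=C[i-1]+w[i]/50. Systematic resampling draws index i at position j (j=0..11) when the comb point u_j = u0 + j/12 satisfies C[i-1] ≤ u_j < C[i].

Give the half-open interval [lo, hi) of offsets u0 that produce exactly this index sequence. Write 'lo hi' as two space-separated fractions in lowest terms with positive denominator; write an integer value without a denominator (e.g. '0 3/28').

C = [3/50, 11/50, 8/25, 9/25, 1/2, 1/2, 14/25, 18/25, 41/50, 43/50, 43/50, 1]
j=0 picked index 0: u0 ∈ [0, 3/50)
j=1 picked index 1: u0 ∈ [-7/300, 41/300)
j=2 picked index 1: u0 ∈ [-8/75, 4/75)
j=3 picked index 2: u0 ∈ [-3/100, 7/100)
j=4 picked index 4: u0 ∈ [2/75, 1/6)
j=5 picked index 4: u0 ∈ [-17/300, 1/12)
j=6 picked index 6: u0 ∈ [0, 3/50)
j=7 picked index 7: u0 ∈ [-7/300, 41/300)
j=8 picked index 7: u0 ∈ [-8/75, 4/75)
j=9 picked index 8: u0 ∈ [-3/100, 7/100)
j=10 picked index 11: u0 ∈ [2/75, 1/6)
j=11 picked index 11: u0 ∈ [-17/300, 1/12)
intersection: [2/75, 4/75)

2/75 4/75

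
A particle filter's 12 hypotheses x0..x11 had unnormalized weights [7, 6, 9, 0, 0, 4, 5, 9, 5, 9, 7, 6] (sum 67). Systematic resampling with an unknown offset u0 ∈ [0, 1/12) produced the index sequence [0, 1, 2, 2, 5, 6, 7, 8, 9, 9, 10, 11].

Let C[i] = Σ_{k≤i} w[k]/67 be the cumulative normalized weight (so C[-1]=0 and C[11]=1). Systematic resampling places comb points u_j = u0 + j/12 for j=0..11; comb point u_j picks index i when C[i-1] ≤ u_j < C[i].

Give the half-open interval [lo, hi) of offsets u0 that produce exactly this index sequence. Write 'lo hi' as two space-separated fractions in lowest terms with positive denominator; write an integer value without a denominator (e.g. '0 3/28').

C = [7/67, 13/67, 22/67, 22/67, 22/67, 26/67, 31/67, 40/67, 45/67, 54/67, 61/67, 1]
j=0 picked index 0: u0 ∈ [0, 7/67)
j=1 picked index 1: u0 ∈ [17/804, 89/804)
j=2 picked index 2: u0 ∈ [11/402, 65/402)
j=3 picked index 2: u0 ∈ [-15/268, 21/268)
j=4 picked index 5: u0 ∈ [-1/201, 11/201)
j=5 picked index 6: u0 ∈ [-23/804, 37/804)
j=6 picked index 7: u0 ∈ [-5/134, 13/134)
j=7 picked index 8: u0 ∈ [11/804, 71/804)
j=8 picked index 9: u0 ∈ [1/201, 28/201)
j=9 picked index 9: u0 ∈ [-21/268, 15/268)
j=10 picked index 10: u0 ∈ [-11/402, 31/402)
j=11 picked index 11: u0 ∈ [-5/804, 1/12)
intersection: [11/402, 37/804)

11/402 37/804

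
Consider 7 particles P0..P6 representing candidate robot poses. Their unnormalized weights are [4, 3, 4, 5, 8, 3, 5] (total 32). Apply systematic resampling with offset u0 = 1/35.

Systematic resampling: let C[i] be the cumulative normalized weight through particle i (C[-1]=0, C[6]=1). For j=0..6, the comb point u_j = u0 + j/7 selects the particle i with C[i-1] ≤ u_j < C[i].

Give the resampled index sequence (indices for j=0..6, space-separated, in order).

C = [1/8, 7/32, 11/32, 1/2, 3/4, 27/32, 1]
j=0: u_0=1/35 ∈ [0, 1/8) → index 0
j=1: u_1=6/35 ∈ [1/8, 7/32) → index 1
j=2: u_2=11/35 ∈ [7/32, 11/32) → index 2
j=3: u_3=16/35 ∈ [11/32, 1/2) → index 3
j=4: u_4=3/5 ∈ [1/2, 3/4) → index 4
j=5: u_5=26/35 ∈ [1/2, 3/4) → index 4
j=6: u_6=31/35 ∈ [27/32, 1) → index 6

0 1 2 3 4 4 6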